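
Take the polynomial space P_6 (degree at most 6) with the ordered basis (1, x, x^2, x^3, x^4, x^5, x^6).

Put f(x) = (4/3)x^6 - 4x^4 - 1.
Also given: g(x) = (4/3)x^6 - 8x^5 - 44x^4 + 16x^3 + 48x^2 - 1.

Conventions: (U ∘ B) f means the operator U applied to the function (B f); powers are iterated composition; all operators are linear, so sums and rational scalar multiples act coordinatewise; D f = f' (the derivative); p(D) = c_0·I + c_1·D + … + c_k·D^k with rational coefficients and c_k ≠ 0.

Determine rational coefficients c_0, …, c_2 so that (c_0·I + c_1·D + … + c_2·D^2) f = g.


p(D) = I − D − D^2, i.e. c_0 = 1, c_1 = -1, c_2 = -1

D^0 f = (4/3)x^6 - 4x^4 - 1
D^1 f = 8x^5 - 16x^3
D^2 f = 40x^4 - 48x^2
matching coefficients of g against c_0 f + c_1 Df + … from the top degree down determines the c_i
solution: c_0 = 1, c_1 = -1, c_2 = -1


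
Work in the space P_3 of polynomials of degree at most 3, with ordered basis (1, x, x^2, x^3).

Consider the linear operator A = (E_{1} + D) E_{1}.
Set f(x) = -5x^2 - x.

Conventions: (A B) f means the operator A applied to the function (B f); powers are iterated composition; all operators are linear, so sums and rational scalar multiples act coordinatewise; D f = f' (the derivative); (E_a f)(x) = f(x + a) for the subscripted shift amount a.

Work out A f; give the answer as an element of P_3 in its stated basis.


E_{1} f = -5x^2 - 11x - 6
E_{1} E_{1} f = -5x^2 - 21x - 22
D E_{1} f = -10x - 11
(E_{1} + D) E_{1} f = -5x^2 - 31x - 33

g(x) = -5x^2 - 31x - 33


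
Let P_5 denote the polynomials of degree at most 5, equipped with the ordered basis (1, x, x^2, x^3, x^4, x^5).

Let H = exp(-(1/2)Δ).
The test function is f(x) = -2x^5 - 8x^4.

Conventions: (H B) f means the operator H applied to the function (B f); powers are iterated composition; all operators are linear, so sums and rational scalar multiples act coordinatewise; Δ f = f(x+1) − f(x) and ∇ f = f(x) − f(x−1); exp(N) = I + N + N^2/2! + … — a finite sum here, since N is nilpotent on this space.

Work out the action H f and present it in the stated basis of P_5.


the result is g(x) = -2x^5 - 3x^4 + 21x^3 + (19/2)x^2 - (77/8)x - 95/16

order-1 term: 5x^4 + 26x^3 + 34x^2 + 21x + 5
order-2 term: -5x^3 - 27x^2 - (83/2)x - 43/2
order-3 term: (5/2)x^2 + (23/2)x + 49/4
order-4 term: -(5/8)x - 7/4
order-5 term: 1/16
the series for exp(-(1/2)Δ) f terminates at order 5
exp(-(1/2)Δ) f = -2x^5 - 3x^4 + 21x^3 + (19/2)x^2 - (77/8)x - 95/16


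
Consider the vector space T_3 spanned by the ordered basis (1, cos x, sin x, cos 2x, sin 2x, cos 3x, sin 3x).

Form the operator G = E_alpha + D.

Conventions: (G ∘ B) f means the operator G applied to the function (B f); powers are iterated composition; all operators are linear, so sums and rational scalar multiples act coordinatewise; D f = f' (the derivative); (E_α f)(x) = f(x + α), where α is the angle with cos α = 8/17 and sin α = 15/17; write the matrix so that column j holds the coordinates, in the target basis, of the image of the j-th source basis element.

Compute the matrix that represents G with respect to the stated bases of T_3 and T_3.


the matrix is [[1, 0, 0, 0, 0, 0, 0]; [0, 8/17, 32/17, 0, 0, 0, 0]; [0, -32/17, 8/17, 0, 0, 0, 0]; [0, 0, 0, -161/289, 818/289, 0, 0]; [0, 0, 0, -818/289, -161/289, 0, 0]; [0, 0, 0, 0, 0, -4888/4913, 14244/4913]; [0, 0, 0, 0, 0, -14244/4913, -4888/4913]] (rows listed top to bottom)

image of 1: 1
image of cos x: (8/17)cos x - (32/17)sin x
image of sin x: (32/17)cos x + (8/17)sin x
image of cos 2x: -(161/289)cos 2x - (818/289)sin 2x
image of sin 2x: (818/289)cos 2x - (161/289)sin 2x
image of cos 3x: -(4888/4913)cos 3x - (14244/4913)sin 3x
image of sin 3x: (14244/4913)cos 3x - (4888/4913)sin 3x
each image's coordinates form column j of the matrix


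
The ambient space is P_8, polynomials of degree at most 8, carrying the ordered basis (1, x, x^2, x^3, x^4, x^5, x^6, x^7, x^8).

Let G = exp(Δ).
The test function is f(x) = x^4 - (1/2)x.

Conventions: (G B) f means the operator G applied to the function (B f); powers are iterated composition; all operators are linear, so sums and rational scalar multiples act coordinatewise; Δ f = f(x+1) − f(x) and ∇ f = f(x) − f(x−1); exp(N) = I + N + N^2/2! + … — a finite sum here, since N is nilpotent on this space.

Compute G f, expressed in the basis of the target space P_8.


the result is g(x) = x^4 + 4x^3 + 12x^2 + (39/2)x + 29/2

order-1 term: 4x^3 + 6x^2 + 4x + 1/2
order-2 term: 6x^2 + 12x + 7
order-3 term: 4x + 6
order-4 term: 1
the series for exp(Δ) f terminates at order 4
exp(Δ) f = x^4 + 4x^3 + 12x^2 + (39/2)x + 29/2


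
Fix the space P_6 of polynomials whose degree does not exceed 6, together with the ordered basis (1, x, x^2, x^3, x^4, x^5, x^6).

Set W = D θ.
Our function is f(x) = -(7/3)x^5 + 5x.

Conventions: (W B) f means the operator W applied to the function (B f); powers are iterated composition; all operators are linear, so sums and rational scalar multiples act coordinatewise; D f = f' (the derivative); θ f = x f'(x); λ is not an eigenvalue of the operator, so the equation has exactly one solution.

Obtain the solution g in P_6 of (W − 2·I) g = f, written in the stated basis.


write g with unknown coordinates in the stated basis and equate coefficients in (W − 2·I) g = f
solving from the highest basis element down gives g = (7/6)x^5 + (175/12)x^4 + (350/3)x^3 + 525x^2 + (2095/2)x + 2095/4
check: W g = (175/6)x^4 + (700/3)x^3 + 1050x^2 + 2100x + 2095/2
so W g − 2·g = -(7/3)x^5 + 5x = f ✓

g(x) = (7/6)x^5 + (175/12)x^4 + (350/3)x^3 + 525x^2 + (2095/2)x + 2095/4


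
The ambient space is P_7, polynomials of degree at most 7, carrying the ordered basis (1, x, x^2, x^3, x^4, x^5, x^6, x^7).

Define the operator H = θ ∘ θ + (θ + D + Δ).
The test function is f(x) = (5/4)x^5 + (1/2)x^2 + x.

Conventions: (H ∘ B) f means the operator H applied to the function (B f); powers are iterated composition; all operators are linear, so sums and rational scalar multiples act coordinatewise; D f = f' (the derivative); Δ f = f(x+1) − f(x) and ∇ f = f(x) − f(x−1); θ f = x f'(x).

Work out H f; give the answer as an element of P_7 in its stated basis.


θ f = (25/4)x^5 + x^2 + x
θ θ f = (125/4)x^5 + 2x^2 + x
θ f = (25/4)x^5 + x^2 + x
D f = (25/4)x^4 + x + 1
Δ f = (25/4)x^4 + (25/2)x^3 + (25/2)x^2 + (29/4)x + 11/4
(θ + D + Δ) f = (25/4)x^5 + (25/2)x^4 + (25/2)x^3 + (27/2)x^2 + (37/4)x + 15/4
(θ ∘ θ + (θ + D + Δ)) f = (75/2)x^5 + (25/2)x^4 + (25/2)x^3 + (31/2)x^2 + (41/4)x + 15/4

the result is g(x) = (75/2)x^5 + (25/2)x^4 + (25/2)x^3 + (31/2)x^2 + (41/4)x + 15/4


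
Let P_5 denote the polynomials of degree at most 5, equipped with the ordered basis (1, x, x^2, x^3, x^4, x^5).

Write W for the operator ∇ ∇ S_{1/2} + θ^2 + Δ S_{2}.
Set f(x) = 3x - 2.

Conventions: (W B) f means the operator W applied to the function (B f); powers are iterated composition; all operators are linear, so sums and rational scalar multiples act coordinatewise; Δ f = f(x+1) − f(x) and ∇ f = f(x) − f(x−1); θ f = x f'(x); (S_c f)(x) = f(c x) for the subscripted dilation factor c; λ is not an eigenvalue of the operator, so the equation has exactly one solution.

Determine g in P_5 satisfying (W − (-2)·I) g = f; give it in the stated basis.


write g with unknown coordinates in the stated basis and equate coefficients in (W − (-2)·I) g = f
solving from the highest basis element down gives g = x - 2
check: W g = x + 2
so W g − (-2)·g = 3x - 2 = f ✓

g(x) = x - 2


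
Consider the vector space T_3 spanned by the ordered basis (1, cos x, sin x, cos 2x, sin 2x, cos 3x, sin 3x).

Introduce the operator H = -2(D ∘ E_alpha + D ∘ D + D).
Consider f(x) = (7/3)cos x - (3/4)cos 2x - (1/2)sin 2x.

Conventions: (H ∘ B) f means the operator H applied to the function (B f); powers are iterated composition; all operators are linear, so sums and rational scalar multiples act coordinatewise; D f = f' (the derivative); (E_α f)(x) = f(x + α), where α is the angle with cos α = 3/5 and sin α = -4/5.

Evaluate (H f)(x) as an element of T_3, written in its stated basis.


the result is g(x) = (14/15)cos x + (112/15)sin x - (42/25)cos 2x - (106/25)sin 2x

E_alpha f = (7/5)cos x + (28/15)sin x + (69/100)cos 2x - (29/50)sin 2x
D E_alpha f = (28/15)cos x - (7/5)sin x - (29/25)cos 2x - (69/50)sin 2x
D f = -(7/3)sin x - cos 2x + (3/2)sin 2x
D D f = -(7/3)cos x + 3cos 2x + 2sin 2x
D f = -(7/3)sin x - cos 2x + (3/2)sin 2x
(D ∘ E_alpha + D ∘ D + D) f = -(7/15)cos x - (56/15)sin x + (21/25)cos 2x + (53/25)sin 2x
(-2(D ∘ E_alpha + D ∘ D + D)) f = (14/15)cos x + (112/15)sin x - (42/25)cos 2x - (106/25)sin 2x


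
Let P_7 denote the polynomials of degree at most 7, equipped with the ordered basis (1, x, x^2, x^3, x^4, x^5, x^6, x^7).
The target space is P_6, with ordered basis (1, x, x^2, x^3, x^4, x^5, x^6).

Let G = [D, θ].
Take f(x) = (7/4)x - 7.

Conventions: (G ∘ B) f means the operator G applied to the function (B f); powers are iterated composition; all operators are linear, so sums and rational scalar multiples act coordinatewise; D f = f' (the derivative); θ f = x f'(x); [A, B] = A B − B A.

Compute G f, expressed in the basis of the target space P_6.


g(x) = 7/4

θ f = (7/4)x
D θ f = 7/4
D f = 7/4
θ D f = 0
[D, θ] f = 7/4


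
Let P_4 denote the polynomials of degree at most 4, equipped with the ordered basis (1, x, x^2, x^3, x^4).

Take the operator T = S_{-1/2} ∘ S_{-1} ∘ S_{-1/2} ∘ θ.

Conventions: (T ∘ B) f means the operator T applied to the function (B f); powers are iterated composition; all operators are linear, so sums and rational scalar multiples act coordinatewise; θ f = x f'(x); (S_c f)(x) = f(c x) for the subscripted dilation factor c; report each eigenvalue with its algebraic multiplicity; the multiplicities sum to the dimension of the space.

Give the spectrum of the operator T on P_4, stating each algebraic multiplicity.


image of 1: 0
image of x: -(1/4)x
image of x^2: (1/8)x^2
image of x^3: -(3/64)x^3
image of x^4: (1/64)x^4
the matrix is upper triangular; its diagonal is (0, -1/4, 1/8, -3/64, 1/64)
for a triangular matrix the eigenvalues are the diagonal entries, with algebraic multiplicity their repetition count

λ = -1/4 (multiplicity 1), λ = -3/64 (multiplicity 1), λ = 0 (multiplicity 1), λ = 1/64 (multiplicity 1), λ = 1/8 (multiplicity 1)


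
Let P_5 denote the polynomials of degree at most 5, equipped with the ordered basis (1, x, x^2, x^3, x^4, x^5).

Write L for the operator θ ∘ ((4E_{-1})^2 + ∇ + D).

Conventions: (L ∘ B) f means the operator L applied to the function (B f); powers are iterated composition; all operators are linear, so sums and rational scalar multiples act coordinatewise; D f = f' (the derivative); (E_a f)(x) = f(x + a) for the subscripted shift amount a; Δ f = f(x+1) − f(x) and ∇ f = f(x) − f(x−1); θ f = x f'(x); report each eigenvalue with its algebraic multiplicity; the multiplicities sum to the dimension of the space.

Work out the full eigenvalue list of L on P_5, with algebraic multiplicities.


image of 1: 0
image of x: 16x
image of x^2: 32x^2 - 60x
image of x^3: 48x^3 - 180x^2 + 189x
image of x^4: 64x^4 - 360x^3 + 756x^2 - 508x
image of x^5: 80x^5 - 600x^4 + 1890x^3 - 2540x^2 + 1275x
the matrix is upper triangular; its diagonal is (0, 16, 32, 48, 64, 80)
for a triangular matrix the eigenvalues are the diagonal entries, with algebraic multiplicity their repetition count

λ = 0 (multiplicity 1), λ = 16 (multiplicity 1), λ = 32 (multiplicity 1), λ = 48 (multiplicity 1), λ = 64 (multiplicity 1), λ = 80 (multiplicity 1)


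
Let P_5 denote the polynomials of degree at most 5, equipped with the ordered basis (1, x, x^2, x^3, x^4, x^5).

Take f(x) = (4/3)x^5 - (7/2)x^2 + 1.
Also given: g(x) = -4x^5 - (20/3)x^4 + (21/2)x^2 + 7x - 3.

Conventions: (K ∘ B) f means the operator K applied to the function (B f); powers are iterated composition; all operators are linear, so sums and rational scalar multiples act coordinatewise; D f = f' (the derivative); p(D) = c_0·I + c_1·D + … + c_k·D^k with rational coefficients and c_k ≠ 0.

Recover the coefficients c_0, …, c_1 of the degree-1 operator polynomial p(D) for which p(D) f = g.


p(D) = -3·I − D, i.e. c_0 = -3, c_1 = -1

D^0 f = (4/3)x^5 - (7/2)x^2 + 1
D^1 f = (20/3)x^4 - 7x
matching coefficients of g against c_0 f + c_1 Df + … from the top degree down determines the c_i
solution: c_0 = -3, c_1 = -1


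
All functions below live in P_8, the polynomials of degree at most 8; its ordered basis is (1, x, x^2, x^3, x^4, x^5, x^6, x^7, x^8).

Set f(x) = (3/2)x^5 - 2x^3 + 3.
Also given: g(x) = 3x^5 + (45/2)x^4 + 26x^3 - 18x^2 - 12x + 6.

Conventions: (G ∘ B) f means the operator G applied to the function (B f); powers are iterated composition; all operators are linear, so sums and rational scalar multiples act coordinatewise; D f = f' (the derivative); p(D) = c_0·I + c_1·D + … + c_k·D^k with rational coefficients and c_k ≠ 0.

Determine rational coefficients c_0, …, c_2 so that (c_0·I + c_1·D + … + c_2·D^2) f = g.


c_0 = 2, c_1 = 3, c_2 = 1

D^0 f = (3/2)x^5 - 2x^3 + 3
D^1 f = (15/2)x^4 - 6x^2
D^2 f = 30x^3 - 12x
matching coefficients of g against c_0 f + c_1 Df + … from the top degree down determines the c_i
solution: c_0 = 2, c_1 = 3, c_2 = 1


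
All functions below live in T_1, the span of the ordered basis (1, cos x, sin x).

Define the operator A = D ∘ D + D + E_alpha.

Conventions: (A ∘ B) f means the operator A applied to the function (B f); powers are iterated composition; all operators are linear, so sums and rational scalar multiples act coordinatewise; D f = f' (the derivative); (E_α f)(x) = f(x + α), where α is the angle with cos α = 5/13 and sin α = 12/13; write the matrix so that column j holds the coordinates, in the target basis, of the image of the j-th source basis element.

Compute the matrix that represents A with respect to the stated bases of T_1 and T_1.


image of 1: 1
image of cos x: -(8/13)cos x - (25/13)sin x
image of sin x: (25/13)cos x - (8/13)sin x
each image's coordinates form column j of the matrix

the matrix is [[1, 0, 0]; [0, -8/13, 25/13]; [0, -25/13, -8/13]] (rows listed top to bottom)


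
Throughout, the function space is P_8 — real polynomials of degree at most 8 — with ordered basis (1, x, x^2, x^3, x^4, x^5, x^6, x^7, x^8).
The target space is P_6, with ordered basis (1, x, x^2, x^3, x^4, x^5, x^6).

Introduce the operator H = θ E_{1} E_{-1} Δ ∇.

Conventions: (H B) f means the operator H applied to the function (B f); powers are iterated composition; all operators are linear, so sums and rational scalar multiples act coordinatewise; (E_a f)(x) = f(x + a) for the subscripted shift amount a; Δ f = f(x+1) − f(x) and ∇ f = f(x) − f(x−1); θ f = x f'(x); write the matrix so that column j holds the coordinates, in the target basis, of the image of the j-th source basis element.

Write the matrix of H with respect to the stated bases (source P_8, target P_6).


the matrix is [[0, 0, 0, 0, 0, 0, 0, 0, 0]; [0, 0, 0, 6, 0, 10, 0, 14, 0]; [0, 0, 0, 0, 24, 0, 60, 0, 112]; [0, 0, 0, 0, 0, 60, 0, 210, 0]; [0, 0, 0, 0, 0, 0, 120, 0, 560]; [0, 0, 0, 0, 0, 0, 0, 210, 0]; [0, 0, 0, 0, 0, 0, 0, 0, 336]] (rows listed top to bottom)

image of 1: 0
image of x: 0
image of x^2: 0
image of x^3: 6x
image of x^4: 24x^2
image of x^5: 60x^3 + 10x
image of x^6: 120x^4 + 60x^2
image of x^7: 210x^5 + 210x^3 + 14x
image of x^8: 336x^6 + 560x^4 + 112x^2
each image's coordinates form column j of the matrix


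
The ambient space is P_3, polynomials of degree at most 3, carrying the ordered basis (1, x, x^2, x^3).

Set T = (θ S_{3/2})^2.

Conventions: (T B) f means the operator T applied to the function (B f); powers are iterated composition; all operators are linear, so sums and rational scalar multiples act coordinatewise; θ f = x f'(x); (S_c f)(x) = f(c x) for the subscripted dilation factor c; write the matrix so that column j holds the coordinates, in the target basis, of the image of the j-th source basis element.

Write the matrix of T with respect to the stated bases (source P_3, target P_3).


the matrix is [[0, 0, 0, 0]; [0, 9/4, 0, 0]; [0, 0, 81/4, 0]; [0, 0, 0, 6561/64]] (rows listed top to bottom)

image of 1: 0
image of x: (9/4)x
image of x^2: (81/4)x^2
image of x^3: (6561/64)x^3
each image's coordinates form column j of the matrix


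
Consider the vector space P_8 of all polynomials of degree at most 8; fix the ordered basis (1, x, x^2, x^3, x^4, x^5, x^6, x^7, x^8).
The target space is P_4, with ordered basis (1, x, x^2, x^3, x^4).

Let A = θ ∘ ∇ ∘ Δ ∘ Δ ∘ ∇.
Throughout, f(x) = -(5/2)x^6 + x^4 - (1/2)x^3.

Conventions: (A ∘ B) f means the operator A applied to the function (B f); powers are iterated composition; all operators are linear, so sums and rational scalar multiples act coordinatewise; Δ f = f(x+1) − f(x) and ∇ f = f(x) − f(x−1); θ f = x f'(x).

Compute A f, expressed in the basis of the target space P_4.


the image equals g(x) = -1800x^2

∇ f = -15x^5 + (75/2)x^4 - 46x^3 + 30x^2 - (19/2)x + 1
Δ ∇ f = -75x^4 - 63x^2 - 3x - 3
Δ Δ ∇ f = -300x^3 - 450x^2 - 426x - 141
∇ (Δ ∘ Δ ∘ ∇) f = -900x^2 - 276
θ ∇ (Δ ∘ Δ ∘ ∇) f = -1800x^2


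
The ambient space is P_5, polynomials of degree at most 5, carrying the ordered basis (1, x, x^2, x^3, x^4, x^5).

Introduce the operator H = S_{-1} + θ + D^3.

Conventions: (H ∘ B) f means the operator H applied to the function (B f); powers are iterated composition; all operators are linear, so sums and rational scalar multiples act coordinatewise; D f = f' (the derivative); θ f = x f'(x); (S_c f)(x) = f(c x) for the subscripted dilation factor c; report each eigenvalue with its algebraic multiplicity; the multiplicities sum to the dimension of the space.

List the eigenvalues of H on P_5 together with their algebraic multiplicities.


λ = 0 (multiplicity 1), λ = 1 (multiplicity 1), λ = 2 (multiplicity 1), λ = 3 (multiplicity 1), λ = 4 (multiplicity 1), λ = 5 (multiplicity 1)

image of 1: 1
image of x: 0
image of x^2: 3x^2
image of x^3: 2x^3 + 6
image of x^4: 5x^4 + 24x
image of x^5: 4x^5 + 60x^2
the matrix is upper triangular; its diagonal is (1, 0, 3, 2, 5, 4)
for a triangular matrix the eigenvalues are the diagonal entries, with algebraic multiplicity their repetition count


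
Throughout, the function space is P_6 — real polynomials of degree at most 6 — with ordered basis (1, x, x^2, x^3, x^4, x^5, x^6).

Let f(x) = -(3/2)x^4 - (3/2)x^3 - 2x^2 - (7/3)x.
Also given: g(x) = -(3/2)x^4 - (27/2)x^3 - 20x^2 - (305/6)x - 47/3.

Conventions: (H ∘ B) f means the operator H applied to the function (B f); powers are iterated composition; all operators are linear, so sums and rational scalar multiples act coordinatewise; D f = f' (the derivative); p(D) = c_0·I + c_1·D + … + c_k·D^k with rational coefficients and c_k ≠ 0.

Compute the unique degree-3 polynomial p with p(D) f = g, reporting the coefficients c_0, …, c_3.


p(D) = I + 2·D + (1/2)·D^2 + D^3, i.e. c_0 = 1, c_1 = 2, c_2 = 1/2, c_3 = 1

D^0 f = -(3/2)x^4 - (3/2)x^3 - 2x^2 - (7/3)x
D^1 f = -6x^3 - (9/2)x^2 - 4x - 7/3
D^2 f = -18x^2 - 9x - 4
D^3 f = -36x - 9
matching coefficients of g against c_0 f + c_1 Df + … from the top degree down determines the c_i
solution: c_0 = 1, c_1 = 2, c_2 = 1/2, c_3 = 1


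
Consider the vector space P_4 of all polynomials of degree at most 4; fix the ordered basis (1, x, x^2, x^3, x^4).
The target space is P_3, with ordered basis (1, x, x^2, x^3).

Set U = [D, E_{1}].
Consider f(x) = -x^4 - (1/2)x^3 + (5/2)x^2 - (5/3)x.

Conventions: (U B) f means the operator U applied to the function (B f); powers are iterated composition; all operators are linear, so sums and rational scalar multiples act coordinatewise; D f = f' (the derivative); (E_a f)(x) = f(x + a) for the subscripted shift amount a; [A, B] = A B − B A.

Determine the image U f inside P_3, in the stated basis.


E_{1} f = -x^4 - (9/2)x^3 - 5x^2 - (13/6)x - 2/3
D E_{1} f = -4x^3 - (27/2)x^2 - 10x - 13/6
D f = -4x^3 - (3/2)x^2 + 5x - 5/3
E_{1} D f = -4x^3 - (27/2)x^2 - 10x - 13/6
[D, E_{1}] f = 0

the image equals g(x) = 0


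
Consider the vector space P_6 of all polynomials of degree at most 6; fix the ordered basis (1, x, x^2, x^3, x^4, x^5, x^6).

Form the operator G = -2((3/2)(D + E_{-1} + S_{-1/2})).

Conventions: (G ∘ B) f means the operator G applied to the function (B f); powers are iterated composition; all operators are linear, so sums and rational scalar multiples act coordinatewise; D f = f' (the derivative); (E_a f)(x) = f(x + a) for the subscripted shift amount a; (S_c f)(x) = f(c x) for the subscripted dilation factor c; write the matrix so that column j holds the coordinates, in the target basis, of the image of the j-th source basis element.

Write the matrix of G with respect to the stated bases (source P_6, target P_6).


image of 1: -6
image of x: -(3/2)x
image of x^2: -(15/4)x^2 - 3
image of x^3: -(21/8)x^3 - 9x + 3
image of x^4: -(51/16)x^4 - 18x^2 + 12x - 3
image of x^5: -(93/32)x^5 - 30x^3 + 30x^2 - 15x + 3
image of x^6: -(195/64)x^6 - 45x^4 + 60x^3 - 45x^2 + 18x - 3
each image's coordinates form column j of the matrix

the matrix is [[-6, 0, -3, 3, -3, 3, -3]; [0, -3/2, 0, -9, 12, -15, 18]; [0, 0, -15/4, 0, -18, 30, -45]; [0, 0, 0, -21/8, 0, -30, 60]; [0, 0, 0, 0, -51/16, 0, -45]; [0, 0, 0, 0, 0, -93/32, 0]; [0, 0, 0, 0, 0, 0, -195/64]] (rows listed top to bottom)


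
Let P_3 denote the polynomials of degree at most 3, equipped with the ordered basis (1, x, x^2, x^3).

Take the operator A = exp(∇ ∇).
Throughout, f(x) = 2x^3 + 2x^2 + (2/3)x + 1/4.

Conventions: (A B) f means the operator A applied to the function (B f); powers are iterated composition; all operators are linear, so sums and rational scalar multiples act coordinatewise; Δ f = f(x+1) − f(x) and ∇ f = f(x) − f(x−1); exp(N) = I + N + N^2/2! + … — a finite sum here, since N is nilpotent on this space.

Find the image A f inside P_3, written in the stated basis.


the image equals g(x) = 2x^3 + 2x^2 + (38/3)x - 31/4

order-1 term: 12x - 8
the series for exp(∇ ∇) f terminates at order 1
exp(∇ ∇) f = 2x^3 + 2x^2 + (38/3)x - 31/4


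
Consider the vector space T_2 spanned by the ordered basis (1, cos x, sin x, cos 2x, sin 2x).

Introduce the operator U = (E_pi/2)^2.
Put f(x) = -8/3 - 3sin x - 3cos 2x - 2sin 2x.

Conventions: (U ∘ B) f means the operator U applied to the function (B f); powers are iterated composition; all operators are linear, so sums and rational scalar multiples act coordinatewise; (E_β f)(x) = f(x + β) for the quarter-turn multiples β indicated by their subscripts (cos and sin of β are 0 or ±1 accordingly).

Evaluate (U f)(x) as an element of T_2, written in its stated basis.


g(x) = -8/3 + 3sin x - 3cos 2x - 2sin 2x

E_pi/2 f = -8/3 - 3cos x + 3cos 2x + 2sin 2x
E_pi/2 E_pi/2 f = -8/3 + 3sin x - 3cos 2x - 2sin 2x


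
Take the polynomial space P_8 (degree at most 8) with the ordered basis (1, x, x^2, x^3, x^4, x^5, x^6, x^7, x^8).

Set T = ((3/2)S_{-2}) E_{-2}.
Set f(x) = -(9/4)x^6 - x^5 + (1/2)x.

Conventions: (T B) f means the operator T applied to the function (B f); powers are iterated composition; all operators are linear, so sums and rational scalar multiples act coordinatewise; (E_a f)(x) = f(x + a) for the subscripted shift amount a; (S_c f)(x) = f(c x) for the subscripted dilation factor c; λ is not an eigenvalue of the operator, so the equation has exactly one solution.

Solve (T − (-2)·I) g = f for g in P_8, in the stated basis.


the image equals g(x) = -(9/392)x^6 - (599/2254)x^5 - (17310/14651)x^4 - (43872/14651)x^3 - (117813/29302)x^2 - (111767/29302)x - 22809/14651

write g with unknown coordinates in the stated basis and equate coefficients in (T − (-2)·I) g = f
solving from the highest basis element down gives g = -(9/392)x^6 - (599/2254)x^5 - (17310/14651)x^4 - (43872/14651)x^3 - (117813/29302)x^2 - (111767/29302)x - 22809/14651
check: T g = -(108/49)x^6 - (528/1127)x^5 + (34620/14651)x^4 + (87744/14651)x^3 + (117813/14651)x^2 + (238185/29302)x + 45618/14651
so T g − (-2)·g = -(9/4)x^6 - x^5 + (1/2)x = f ✓


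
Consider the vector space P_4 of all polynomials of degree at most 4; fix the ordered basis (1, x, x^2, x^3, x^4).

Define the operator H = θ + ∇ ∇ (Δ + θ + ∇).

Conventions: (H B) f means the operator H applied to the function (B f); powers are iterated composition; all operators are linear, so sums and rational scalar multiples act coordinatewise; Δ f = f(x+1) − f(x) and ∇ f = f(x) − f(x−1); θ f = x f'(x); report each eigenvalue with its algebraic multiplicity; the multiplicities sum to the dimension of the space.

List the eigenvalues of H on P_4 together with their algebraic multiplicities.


image of 1: 0
image of x: x
image of x^2: 2x^2 + 4
image of x^3: 3x^3 + 18x - 6
image of x^4: 4x^4 + 48x^2 - 48x + 8
the matrix is upper triangular; its diagonal is (0, 1, 2, 3, 4)
for a triangular matrix the eigenvalues are the diagonal entries, with algebraic multiplicity their repetition count

λ = 0 (multiplicity 1), λ = 1 (multiplicity 1), λ = 2 (multiplicity 1), λ = 3 (multiplicity 1), λ = 4 (multiplicity 1)


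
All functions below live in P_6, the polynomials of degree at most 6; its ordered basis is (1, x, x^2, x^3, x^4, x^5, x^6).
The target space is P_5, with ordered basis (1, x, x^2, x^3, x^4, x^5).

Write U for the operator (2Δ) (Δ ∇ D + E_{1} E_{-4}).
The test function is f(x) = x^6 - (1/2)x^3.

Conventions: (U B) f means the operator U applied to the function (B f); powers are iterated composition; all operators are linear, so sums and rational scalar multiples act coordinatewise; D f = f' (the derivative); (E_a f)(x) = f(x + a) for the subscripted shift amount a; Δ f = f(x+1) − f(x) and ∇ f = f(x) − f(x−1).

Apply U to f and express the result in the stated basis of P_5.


D f = 6x^5 - (3/2)x^2
∇ D f = 30x^4 - 60x^3 + 60x^2 - 33x + 15/2
Δ ∇ D f = 120x^3 + 60x - 3
E_{-4} f = x^6 - 24x^5 + 240x^4 - (2561/2)x^3 + 3846x^2 - 6168x + 4128
E_{1} E_{-4} f = x^6 - 18x^5 + 135x^4 - (1081/2)x^3 + (2439/2)x^2 - (2943/2)x + 1485/2
(Δ ∇ D + E_{1} E_{-4}) f = x^6 - 18x^5 + 135x^4 - (841/2)x^3 + (2439/2)x^2 - (2823/2)x + 1479/2
Δ (Δ ∇ D + E_{1} E_{-4}) f = 6x^5 - 75x^4 + 380x^3 - (1233/2)x^2 + (3267/2)x - 989/2
(2Δ) (Δ ∇ D + E_{1} E_{-4}) f = 12x^5 - 150x^4 + 760x^3 - 1233x^2 + 3267x - 989

g(x) = 12x^5 - 150x^4 + 760x^3 - 1233x^2 + 3267x - 989


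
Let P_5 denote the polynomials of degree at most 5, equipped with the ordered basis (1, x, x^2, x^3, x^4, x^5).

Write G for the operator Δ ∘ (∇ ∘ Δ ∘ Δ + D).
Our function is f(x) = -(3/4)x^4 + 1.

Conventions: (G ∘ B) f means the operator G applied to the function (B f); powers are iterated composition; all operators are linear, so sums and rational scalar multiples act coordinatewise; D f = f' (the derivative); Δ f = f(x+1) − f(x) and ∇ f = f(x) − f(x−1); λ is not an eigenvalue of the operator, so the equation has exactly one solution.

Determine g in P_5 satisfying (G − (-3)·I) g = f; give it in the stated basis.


g(x) = -(1/4)x^4 + x^2 + x + 2

write g with unknown coordinates in the stated basis and equate coefficients in (G − (-3)·I) g = f
solving from the highest basis element down gives g = -(1/4)x^4 + x^2 + x + 2
check: G g = -3x^2 - 3x - 5
so G g − (-3)·g = -(3/4)x^4 + 1 = f ✓


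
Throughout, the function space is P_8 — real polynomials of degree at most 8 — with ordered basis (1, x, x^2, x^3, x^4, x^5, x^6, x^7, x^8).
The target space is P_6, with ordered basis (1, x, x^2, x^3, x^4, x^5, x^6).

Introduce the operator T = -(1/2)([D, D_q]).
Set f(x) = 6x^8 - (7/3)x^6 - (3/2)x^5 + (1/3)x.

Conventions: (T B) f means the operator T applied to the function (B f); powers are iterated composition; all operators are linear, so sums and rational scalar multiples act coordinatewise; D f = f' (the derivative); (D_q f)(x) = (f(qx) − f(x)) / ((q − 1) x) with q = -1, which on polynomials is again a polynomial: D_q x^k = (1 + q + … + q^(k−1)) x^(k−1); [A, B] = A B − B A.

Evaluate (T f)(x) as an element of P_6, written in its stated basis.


D_q f = -(3/2)x^4 + 1/3
D D_q f = -6x^3
D f = 48x^7 - 14x^5 - (15/2)x^4 + 1/3
D_q D f = 48x^6 - 14x^4
[D, D_q] f = -48x^6 + 14x^4 - 6x^3
(-(1/2)([D, D_q])) f = 24x^6 - 7x^4 + 3x^3

the result is g(x) = 24x^6 - 7x^4 + 3x^3


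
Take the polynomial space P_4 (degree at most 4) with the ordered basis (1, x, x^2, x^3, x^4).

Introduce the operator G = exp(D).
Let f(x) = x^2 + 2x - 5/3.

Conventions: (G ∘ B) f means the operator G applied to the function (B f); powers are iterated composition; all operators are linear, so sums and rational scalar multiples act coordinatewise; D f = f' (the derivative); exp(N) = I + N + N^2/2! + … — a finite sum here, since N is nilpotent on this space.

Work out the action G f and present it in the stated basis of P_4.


the result is g(x) = x^2 + 4x + 4/3

order-1 term: 2x + 2
order-2 term: 1
the series for exp(D) f terminates at order 2
exp(D) f = x^2 + 4x + 4/3


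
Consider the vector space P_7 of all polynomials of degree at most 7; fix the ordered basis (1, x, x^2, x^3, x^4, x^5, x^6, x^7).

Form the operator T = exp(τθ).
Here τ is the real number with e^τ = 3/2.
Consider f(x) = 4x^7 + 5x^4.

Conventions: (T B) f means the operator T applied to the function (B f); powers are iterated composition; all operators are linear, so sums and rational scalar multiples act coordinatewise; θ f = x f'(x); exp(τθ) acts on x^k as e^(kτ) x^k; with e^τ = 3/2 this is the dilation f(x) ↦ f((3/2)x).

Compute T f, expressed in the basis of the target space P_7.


exp(τθ) x^k = e^(kτ) x^k; with e^τ = 3/2 this sends x^k to (3/2)^k x^k
x^4 ↦ 81/16 x^4
x^7 ↦ 2187/128 x^7
applying this coordinatewise to f: exp(τθ) f = (2187/32)x^7 + (405/16)x^4

the image equals g(x) = (2187/32)x^7 + (405/16)x^4


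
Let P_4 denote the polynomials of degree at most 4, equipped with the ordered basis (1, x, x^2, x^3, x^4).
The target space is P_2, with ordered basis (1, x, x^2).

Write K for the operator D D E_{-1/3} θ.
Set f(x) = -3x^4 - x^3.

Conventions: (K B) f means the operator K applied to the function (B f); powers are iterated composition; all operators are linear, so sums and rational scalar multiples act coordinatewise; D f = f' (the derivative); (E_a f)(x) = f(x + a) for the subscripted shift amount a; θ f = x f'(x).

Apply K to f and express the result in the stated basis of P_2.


θ f = -12x^4 - 3x^3
E_{-1/3} θ f = -12x^4 + 13x^3 - 5x^2 + (7/9)x - 1/27
D E_{-1/3} θ f = -48x^3 + 39x^2 - 10x + 7/9
D (D E_{-1/3}) θ f = -144x^2 + 78x - 10

the result is g(x) = -144x^2 + 78x - 10


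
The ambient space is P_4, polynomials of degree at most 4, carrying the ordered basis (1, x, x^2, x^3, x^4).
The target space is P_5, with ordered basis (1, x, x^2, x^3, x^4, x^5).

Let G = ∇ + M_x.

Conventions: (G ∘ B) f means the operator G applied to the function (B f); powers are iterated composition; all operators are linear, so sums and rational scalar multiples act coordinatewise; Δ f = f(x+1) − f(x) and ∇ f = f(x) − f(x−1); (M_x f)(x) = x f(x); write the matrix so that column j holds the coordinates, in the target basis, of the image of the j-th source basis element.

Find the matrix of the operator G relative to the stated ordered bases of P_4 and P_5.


the matrix is [[0, 1, -1, 1, -1]; [1, 0, 2, -3, 4]; [0, 1, 0, 3, -6]; [0, 0, 1, 0, 4]; [0, 0, 0, 1, 0]; [0, 0, 0, 0, 1]] (rows listed top to bottom)

image of 1: x
image of x: x^2 + 1
image of x^2: x^3 + 2x - 1
image of x^3: x^4 + 3x^2 - 3x + 1
image of x^4: x^5 + 4x^3 - 6x^2 + 4x - 1
each image's coordinates form column j of the matrix


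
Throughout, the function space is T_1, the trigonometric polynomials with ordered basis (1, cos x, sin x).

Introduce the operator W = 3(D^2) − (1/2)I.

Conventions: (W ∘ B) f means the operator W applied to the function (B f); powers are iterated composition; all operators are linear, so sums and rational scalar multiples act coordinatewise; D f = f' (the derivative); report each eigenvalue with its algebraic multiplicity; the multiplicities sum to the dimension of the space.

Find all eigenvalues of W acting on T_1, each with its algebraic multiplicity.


image of 1: -1/2
image of cos x: -(7/2)cos x
image of sin x: -(7/2)sin x
the matrix is diagonal; its diagonal is (-1/2, -7/2, -7/2)
for a triangular matrix the eigenvalues are the diagonal entries, with algebraic multiplicity their repetition count

λ = -7/2 (multiplicity 2), λ = -1/2 (multiplicity 1)


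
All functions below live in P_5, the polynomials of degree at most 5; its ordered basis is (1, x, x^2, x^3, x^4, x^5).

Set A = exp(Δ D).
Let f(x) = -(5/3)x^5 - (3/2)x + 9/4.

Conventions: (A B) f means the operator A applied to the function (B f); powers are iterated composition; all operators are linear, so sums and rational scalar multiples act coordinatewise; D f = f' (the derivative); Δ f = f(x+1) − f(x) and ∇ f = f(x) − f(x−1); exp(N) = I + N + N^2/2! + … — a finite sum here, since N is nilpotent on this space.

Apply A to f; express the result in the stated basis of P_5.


order-1 term: -(100/3)x^3 - 50x^2 - (100/3)x - 25/3
order-2 term: -100x - 100
the series for exp(Δ D) f terminates at order 2
exp(Δ D) f = -(5/3)x^5 - (100/3)x^3 - 50x^2 - (809/6)x - 1273/12

g(x) = -(5/3)x^5 - (100/3)x^3 - 50x^2 - (809/6)x - 1273/12


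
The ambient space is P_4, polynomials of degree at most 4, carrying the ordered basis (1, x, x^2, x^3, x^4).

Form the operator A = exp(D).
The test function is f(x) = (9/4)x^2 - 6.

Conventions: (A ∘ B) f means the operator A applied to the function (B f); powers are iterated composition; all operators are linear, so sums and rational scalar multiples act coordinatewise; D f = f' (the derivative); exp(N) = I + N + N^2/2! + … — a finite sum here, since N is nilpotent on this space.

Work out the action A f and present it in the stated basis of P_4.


g(x) = (9/4)x^2 + (9/2)x - 15/4

order-1 term: (9/2)x
order-2 term: 9/4
the series for exp(D) f terminates at order 2
exp(D) f = (9/4)x^2 + (9/2)x - 15/4


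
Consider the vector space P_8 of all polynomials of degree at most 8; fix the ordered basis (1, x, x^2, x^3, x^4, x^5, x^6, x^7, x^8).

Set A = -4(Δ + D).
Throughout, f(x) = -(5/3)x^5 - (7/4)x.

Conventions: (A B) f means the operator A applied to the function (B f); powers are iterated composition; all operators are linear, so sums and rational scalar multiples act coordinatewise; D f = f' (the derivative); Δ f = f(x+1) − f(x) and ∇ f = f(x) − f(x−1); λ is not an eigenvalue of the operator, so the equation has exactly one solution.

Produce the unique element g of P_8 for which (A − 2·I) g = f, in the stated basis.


the result is g(x) = (5/6)x^5 - (50/3)x^4 + 250x^3 - (8450/3)x^2 + (507821/24)x - 476831/6

write g with unknown coordinates in the stated basis and equate coefficients in (A − 2·I) g = f
solving from the highest basis element down gives g = (5/6)x^5 - (50/3)x^4 + 250x^3 - (8450/3)x^2 + (507821/24)x - 476831/6
check: A g = -(100/3)x^4 + 500x^3 - (16900/3)x^2 + (126950/3)x - 476831/3
so A g − 2·g = -(5/3)x^5 - (7/4)x = f ✓


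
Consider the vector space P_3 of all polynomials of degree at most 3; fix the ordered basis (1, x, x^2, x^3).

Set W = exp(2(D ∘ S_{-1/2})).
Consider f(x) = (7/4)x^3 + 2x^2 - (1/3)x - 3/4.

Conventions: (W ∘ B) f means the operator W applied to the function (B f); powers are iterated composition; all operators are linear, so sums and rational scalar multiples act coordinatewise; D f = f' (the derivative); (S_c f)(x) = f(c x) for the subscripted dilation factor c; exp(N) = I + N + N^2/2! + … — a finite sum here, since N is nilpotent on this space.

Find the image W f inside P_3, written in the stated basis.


order-1 term: -(21/16)x^2 + 2x + 1/3
order-2 term: -(21/32)x - 1
order-3 term: 7/32
the series for exp(2(D ∘ S_{-1/2})) f terminates at order 3
exp(2(D ∘ S_{-1/2})) f = (7/4)x^3 + (11/16)x^2 + (97/96)x - 115/96

the image equals g(x) = (7/4)x^3 + (11/16)x^2 + (97/96)x - 115/96


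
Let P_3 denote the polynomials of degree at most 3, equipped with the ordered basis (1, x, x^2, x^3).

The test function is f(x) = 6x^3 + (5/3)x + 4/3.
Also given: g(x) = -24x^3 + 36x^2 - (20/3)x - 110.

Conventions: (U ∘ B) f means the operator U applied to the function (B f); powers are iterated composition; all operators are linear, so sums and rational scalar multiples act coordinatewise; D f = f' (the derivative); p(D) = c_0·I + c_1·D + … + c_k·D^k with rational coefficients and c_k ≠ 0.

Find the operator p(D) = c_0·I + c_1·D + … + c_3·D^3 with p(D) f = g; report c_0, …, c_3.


p(D) = -4·I + 2·D − 3·D^3, i.e. c_0 = -4, c_1 = 2, c_2 = 0, c_3 = -3

D^0 f = 6x^3 + (5/3)x + 4/3
D^1 f = 18x^2 + 5/3
D^2 f = 36x
D^3 f = 36
matching coefficients of g against c_0 f + c_1 Df + … from the top degree down determines the c_i
solution: c_0 = -4, c_1 = 2, c_2 = 0, c_3 = -3


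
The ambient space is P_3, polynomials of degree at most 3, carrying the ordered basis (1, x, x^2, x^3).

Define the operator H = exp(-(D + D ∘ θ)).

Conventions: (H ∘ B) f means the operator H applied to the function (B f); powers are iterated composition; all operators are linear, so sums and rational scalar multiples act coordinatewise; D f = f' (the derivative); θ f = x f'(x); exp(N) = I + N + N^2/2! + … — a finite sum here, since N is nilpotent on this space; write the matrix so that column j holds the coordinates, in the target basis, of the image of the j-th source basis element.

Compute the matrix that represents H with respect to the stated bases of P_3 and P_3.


image of 1: 1
image of x: x - 2
image of x^2: x^2 - 6x + 6
image of x^3: x^3 - 12x^2 + 36x - 24
each image's coordinates form column j of the matrix

the matrix is [[1, -2, 6, -24]; [0, 1, -6, 36]; [0, 0, 1, -12]; [0, 0, 0, 1]] (rows listed top to bottom)


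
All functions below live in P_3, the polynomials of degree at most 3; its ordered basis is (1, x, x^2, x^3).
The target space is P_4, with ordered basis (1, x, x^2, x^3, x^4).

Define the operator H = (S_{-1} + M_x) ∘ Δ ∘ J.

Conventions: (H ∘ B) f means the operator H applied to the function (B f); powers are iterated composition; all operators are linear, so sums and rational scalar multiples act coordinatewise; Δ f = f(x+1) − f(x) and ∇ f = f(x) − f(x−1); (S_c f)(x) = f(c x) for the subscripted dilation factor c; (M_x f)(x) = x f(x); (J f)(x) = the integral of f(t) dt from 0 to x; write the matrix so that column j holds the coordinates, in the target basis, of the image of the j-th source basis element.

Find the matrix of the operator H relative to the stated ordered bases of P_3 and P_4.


image of 1: x + 1
image of x: x^2 - (1/2)x + 1/2
image of x^2: x^3 + 2x^2 - (2/3)x + 1/3
image of x^3: x^4 + (1/2)x^3 + (5/2)x^2 - (3/4)x + 1/4
each image's coordinates form column j of the matrix

the matrix is [[1, 1/2, 1/3, 1/4]; [1, -1/2, -2/3, -3/4]; [0, 1, 2, 5/2]; [0, 0, 1, 1/2]; [0, 0, 0, 1]] (rows listed top to bottom)


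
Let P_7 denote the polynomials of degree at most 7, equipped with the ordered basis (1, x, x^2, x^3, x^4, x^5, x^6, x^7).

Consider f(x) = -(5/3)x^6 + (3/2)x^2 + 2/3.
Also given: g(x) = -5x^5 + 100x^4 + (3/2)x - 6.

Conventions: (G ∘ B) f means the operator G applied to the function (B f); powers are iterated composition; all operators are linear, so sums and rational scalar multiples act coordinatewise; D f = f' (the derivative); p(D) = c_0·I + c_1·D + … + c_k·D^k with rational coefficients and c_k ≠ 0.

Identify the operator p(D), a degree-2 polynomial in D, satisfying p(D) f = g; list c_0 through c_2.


p(D) = (1/2)·D − 2·D^2, i.e. c_0 = 0, c_1 = 1/2, c_2 = -2

D^0 f = -(5/3)x^6 + (3/2)x^2 + 2/3
D^1 f = -10x^5 + 3x
D^2 f = -50x^4 + 3
matching coefficients of g against c_0 f + c_1 Df + … from the top degree down determines the c_i
solution: c_0 = 0, c_1 = 1/2, c_2 = -2
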